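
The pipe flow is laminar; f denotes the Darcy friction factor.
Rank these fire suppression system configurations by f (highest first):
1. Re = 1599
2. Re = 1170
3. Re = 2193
Case 1: f = 0.04003
Case 2: f = 0.0547
Case 3: f = 0.02918
Ranking (highest first): 2, 1, 3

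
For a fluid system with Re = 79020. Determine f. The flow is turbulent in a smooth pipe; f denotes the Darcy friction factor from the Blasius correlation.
Formula: f = \frac{0.316}{Re^{0.25}}
f = 0.316/79020^0.25 = 0.01885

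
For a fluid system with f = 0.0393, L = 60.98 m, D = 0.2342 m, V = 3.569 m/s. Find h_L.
Formula: h_L = f \frac{L}{D} \frac{V^2}{2g}
h_L = 0.0393·(60.98/0.2342)·3.569²/(2·9.81) = 6.643 m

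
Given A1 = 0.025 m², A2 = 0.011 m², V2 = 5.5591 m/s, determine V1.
Formula: V_2 = \frac{A_1 V_1}{A_2}
Substituting knowns: 5.5591 = 0.025·V1/0.011
Solving for V1: V1 = 5.5591·0.011/0.025 = 2.446 m/s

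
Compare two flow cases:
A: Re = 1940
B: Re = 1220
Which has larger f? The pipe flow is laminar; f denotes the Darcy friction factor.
f(A) = 0.03299, f(B) = 0.05246. Answer: B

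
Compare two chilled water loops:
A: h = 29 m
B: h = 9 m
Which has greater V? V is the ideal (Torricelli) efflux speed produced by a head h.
V(A) = 23.85 m/s, V(B) = 13.29 m/s. Answer: A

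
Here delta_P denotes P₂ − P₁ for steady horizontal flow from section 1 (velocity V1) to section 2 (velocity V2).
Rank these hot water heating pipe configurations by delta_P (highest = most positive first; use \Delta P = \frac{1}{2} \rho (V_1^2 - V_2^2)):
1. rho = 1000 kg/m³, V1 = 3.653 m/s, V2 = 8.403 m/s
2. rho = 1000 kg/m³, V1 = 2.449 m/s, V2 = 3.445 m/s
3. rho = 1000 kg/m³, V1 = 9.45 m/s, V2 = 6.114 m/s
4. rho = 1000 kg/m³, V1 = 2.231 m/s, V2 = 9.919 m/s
Case 1: delta_P = -28.63 kPa
Case 2: delta_P = -2.935 kPa
Case 3: delta_P = 25.96 kPa
Case 4: delta_P = -46.7 kPa
Ranking (highest first): 3, 2, 1, 4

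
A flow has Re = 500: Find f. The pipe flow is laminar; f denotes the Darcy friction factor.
Formula: f = \frac{64}{Re}
f = 64/500 = 0.128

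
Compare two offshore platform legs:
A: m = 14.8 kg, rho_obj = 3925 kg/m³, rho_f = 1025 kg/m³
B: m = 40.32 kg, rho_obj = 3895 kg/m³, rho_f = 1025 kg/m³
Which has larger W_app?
W_app(A) = 107.3 N, W_app(B) = 291.4 N. Answer: B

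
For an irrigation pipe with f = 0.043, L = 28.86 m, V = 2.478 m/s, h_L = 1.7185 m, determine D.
Formula: h_L = f \frac{L}{D} \frac{V^2}{2g}
Substituting knowns: 1.7185 = 0.043·(28.86/D)·2.478²/(2·9.81)
Solving for D: D = 0.043·28.86·2.478²/(2·9.81·1.7185) = 0.226 m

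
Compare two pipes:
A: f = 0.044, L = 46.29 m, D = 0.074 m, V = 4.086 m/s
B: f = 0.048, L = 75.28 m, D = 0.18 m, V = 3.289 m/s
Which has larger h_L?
h_L(A) = 23.42 m, h_L(B) = 11.07 m. Answer: A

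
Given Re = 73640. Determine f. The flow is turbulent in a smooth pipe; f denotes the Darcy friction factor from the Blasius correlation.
Formula: f = \frac{0.316}{Re^{0.25}}
f = 0.316/73640^0.25 = 0.01918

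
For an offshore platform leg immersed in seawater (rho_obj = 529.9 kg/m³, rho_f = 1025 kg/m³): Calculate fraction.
Formula: f_{sub} = \frac{\rho_{obj}}{\rho_f}
fraction = 529.9/1025 = 0.517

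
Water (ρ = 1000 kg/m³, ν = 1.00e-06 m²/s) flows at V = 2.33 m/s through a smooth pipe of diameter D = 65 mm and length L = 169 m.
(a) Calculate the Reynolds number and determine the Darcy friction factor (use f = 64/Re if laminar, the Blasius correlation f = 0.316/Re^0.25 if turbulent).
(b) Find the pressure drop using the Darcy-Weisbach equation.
(a) Re = V·D/ν = 2.33·0.065/1.00e-06 = 151450 → turbulent (Re > 4000); f = 0.316/Re^0.25 = 0.316/151450^0.25 = 0.016018 (Blasius is strictly valid for Re ≲ 1e5; used here as the smooth-pipe estimate the problem specifies)
(b) Darcy-Weisbach: ΔP = f·(L/D)·½ρV²/1000 = 0.016018·(169/0.065)·½·1000·2.33²/1000 = 113 kPa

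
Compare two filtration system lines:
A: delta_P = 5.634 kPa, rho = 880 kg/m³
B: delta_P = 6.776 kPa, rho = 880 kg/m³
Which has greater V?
V(A) = 3.578 m/s, V(B) = 3.924 m/s. Answer: B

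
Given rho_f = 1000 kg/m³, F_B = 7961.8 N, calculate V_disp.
Formula: F_B = \rho_f g V_{disp}
Substituting knowns: 7961.8 = 1000·9.81·V_disp
Solving for V_disp: V_disp = 7961.8/(1000·9.81) = 0.8116 m³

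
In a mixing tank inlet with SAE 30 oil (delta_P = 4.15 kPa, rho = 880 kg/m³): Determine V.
Formula: V = \sqrt{\frac{2 \Delta P}{\rho}}
V = √(2·(4.15·1000)/880) = 3.071 m/s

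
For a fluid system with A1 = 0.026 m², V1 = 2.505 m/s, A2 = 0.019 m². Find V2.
Formula: V_2 = \frac{A_1 V_1}{A_2}
V2 = 0.026·2.505/0.019 = 3.428 m/s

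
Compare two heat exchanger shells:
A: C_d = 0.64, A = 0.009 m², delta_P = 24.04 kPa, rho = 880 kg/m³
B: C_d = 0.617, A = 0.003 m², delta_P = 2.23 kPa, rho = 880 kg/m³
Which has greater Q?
Q(A) = 42.58 L/s, Q(B) = 4.167 L/s. Answer: A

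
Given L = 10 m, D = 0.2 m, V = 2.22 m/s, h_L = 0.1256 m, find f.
Formula: h_L = f \frac{L}{D} \frac{V^2}{2g}
Substituting knowns: 0.1256 = f·(10/0.2)·2.22²/(2·9.81)
Solving for f: f = 0.1256·2·9.81/((10/0.2)·2.22²) = 0.01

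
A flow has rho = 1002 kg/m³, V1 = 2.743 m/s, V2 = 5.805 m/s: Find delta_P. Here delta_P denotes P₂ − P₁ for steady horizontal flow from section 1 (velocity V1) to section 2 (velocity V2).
Formula: \Delta P = \frac{1}{2} \rho (V_1^2 - V_2^2)
delta_P = 0.5·1002·(2.743² − 5.805²)/1000 = -13.11 kPa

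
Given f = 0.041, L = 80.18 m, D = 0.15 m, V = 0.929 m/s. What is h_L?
Formula: h_L = f \frac{L}{D} \frac{V^2}{2g}
h_L = 0.041·(80.18/0.15)·0.929²/(2·9.81) = 0.964 m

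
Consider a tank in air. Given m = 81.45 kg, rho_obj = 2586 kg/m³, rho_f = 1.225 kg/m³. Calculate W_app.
Formula: W_{app} = mg\left(1 - \frac{\rho_f}{\rho_{obj}}\right)
W_app = 81.45·9.81·(1 − 1.225/2586) = 798.6 N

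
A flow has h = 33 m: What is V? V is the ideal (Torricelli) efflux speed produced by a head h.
Formula: V = \sqrt{2 g h}
V = √(2·9.81·33) = 25.45 m/s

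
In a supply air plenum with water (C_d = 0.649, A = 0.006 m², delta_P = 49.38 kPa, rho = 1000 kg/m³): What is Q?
Formula: Q = C_d A \sqrt{\frac{2 \Delta P}{\rho}}
Q = 0.649·0.006·√(2·(49.38·1000)/1000)·1000 = 38.7 L/s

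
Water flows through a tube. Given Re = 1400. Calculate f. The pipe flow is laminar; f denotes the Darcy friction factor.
Formula: f = \frac{64}{Re}
f = 64/1400 = 0.04571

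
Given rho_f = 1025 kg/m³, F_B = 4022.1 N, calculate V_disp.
Formula: F_B = \rho_f g V_{disp}
Substituting knowns: 4022.1 = 1025·9.81·V_disp
Solving for V_disp: V_disp = 4022.1/(1025·9.81) = 0.4 m³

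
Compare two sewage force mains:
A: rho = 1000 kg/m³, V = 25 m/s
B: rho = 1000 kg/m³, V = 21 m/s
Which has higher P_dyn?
P_dyn(A) = 312.5 kPa, P_dyn(B) = 220.5 kPa. Answer: A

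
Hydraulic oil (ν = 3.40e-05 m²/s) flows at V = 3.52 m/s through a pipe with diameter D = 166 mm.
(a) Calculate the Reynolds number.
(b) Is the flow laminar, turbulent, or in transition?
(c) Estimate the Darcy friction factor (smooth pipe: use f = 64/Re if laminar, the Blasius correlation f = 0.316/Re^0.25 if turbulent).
(a) Re = V·D/ν = 3.52·0.166/3.40e-05 = 17186
(b) Flow regime: turbulent (Re > 4000)
(c) Friction factor: f = 0.316/Re^0.25 = 0.316/17186^0.25 = 0.0276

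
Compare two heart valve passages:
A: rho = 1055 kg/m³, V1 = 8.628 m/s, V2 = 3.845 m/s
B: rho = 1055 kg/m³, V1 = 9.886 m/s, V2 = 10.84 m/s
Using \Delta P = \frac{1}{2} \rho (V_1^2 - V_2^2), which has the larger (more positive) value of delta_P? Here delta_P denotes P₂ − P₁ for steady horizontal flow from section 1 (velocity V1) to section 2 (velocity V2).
delta_P(A) = 31.47 kPa, delta_P(B) = -10.43 kPa. Answer: A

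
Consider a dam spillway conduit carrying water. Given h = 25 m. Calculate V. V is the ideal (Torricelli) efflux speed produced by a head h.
Formula: V = \sqrt{2 g h}
V = √(2·9.81·25) = 22.15 m/s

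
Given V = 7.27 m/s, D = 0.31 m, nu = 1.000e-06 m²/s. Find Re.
Formula: Re = \frac{V D}{\nu}
Re = 7.27·0.31/1.000e-06 = 2.254e+06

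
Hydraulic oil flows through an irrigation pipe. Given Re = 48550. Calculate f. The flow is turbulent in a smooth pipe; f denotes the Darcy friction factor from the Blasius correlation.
Formula: f = \frac{0.316}{Re^{0.25}}
f = 0.316/48550^0.25 = 0.02129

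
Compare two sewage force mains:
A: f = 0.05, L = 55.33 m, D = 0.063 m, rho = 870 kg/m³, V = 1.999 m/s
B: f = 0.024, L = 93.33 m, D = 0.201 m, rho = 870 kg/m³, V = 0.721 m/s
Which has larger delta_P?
delta_P(A) = 76.33 kPa, delta_P(B) = 2.52 kPa. Answer: A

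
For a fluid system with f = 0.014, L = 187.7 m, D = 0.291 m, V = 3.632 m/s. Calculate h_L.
Formula: h_L = f \frac{L}{D} \frac{V^2}{2g}
h_L = 0.014·(187.7/0.291)·3.632²/(2·9.81) = 6.071 m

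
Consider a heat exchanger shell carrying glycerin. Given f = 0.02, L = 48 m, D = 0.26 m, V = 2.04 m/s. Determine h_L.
Formula: h_L = f \frac{L}{D} \frac{V^2}{2g}
h_L = 0.02·(48/0.26)·2.04²/(2·9.81) = 0.7832 m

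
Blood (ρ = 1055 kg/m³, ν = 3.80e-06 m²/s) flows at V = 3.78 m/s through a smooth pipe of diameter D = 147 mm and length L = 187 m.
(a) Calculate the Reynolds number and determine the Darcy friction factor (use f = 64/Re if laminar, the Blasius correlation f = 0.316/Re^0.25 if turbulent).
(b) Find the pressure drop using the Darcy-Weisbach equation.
(a) Re = V·D/ν = 3.78·0.147/3.80e-06 = 146230 → turbulent (Re > 4000); f = 0.316/Re^0.25 = 0.316/146230^0.25 = 0.01616 (Blasius is strictly valid for Re ≲ 1e5; used here as the smooth-pipe estimate the problem specifies)
(b) Darcy-Weisbach: ΔP = f·(L/D)·½ρV²/1000 = 0.01616·(187/0.147)·½·1055·3.78²/1000 = 154.9 kPa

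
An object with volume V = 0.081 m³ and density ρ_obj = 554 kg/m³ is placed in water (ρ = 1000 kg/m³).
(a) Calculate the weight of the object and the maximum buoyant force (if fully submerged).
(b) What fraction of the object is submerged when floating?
(a) W=rho_obj*g*V=554*9.81*0.081=440.2 N; F_B(max)=rho*g*V=1000*9.81*0.081=794.6 N
(b) Floating fraction=rho_obj/rho=554/1000=0.554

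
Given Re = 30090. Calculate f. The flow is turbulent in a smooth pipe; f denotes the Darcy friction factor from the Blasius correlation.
Formula: f = \frac{0.316}{Re^{0.25}}
f = 0.316/30090^0.25 = 0.02399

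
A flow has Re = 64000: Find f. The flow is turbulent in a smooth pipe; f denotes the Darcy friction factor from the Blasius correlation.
Formula: f = \frac{0.316}{Re^{0.25}}
f = 0.316/64000^0.25 = 0.01987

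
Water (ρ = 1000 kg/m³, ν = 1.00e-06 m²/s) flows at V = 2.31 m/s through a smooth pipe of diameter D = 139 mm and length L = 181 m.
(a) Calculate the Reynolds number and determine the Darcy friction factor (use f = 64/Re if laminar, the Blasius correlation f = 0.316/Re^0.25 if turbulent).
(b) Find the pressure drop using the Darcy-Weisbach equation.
(a) Re = V·D/ν = 2.31·0.139/1.00e-06 = 321090 → turbulent (Re > 4000); f = 0.316/Re^0.25 = 0.316/321090^0.25 = 0.013275 (Blasius is strictly valid for Re ≲ 1e5; used here as the smooth-pipe estimate the problem specifies)
(b) Darcy-Weisbach: ΔP = f·(L/D)·½ρV²/1000 = 0.013275·(181/0.139)·½·1000·2.31²/1000 = 46.12 kPa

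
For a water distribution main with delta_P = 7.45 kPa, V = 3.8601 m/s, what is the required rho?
Formula: V = \sqrt{\frac{2 \Delta P}{\rho}}
Substituting knowns: 3.8601 = √(2·(7.45·1000)/rho)
Solving for rho: rho = 2·(7.45·1000)/3.8601² = 1000 kg/m³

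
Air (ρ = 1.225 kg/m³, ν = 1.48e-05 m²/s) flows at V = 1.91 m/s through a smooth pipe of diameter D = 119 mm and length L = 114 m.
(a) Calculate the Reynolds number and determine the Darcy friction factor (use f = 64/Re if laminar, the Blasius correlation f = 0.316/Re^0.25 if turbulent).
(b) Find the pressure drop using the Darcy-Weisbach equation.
(a) Re = V·D/ν = 1.91·0.119/1.48e-05 = 15357 → turbulent (Re > 4000); f = 0.316/Re^0.25 = 0.316/15357^0.25 = 0.028386
(b) Darcy-Weisbach: ΔP = f·(L/D)·½ρV²/1000 = 0.028386·(114/0.119)·½·1.225·1.91²/1000 = 0.06076 kPa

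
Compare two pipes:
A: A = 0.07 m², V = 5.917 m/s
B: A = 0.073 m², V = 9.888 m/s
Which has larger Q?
Q(A) = 414.2 L/s, Q(B) = 721.8 L/s. Answer: B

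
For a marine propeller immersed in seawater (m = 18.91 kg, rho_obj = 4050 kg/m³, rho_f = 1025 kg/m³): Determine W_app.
Formula: W_{app} = mg\left(1 - \frac{\rho_f}{\rho_{obj}}\right)
W_app = 18.91·9.81·(1 − 1025/4050) = 138.6 N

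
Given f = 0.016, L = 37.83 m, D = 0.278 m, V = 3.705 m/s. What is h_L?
Formula: h_L = f \frac{L}{D} \frac{V^2}{2g}
h_L = 0.016·(37.83/0.278)·3.705²/(2·9.81) = 1.523 m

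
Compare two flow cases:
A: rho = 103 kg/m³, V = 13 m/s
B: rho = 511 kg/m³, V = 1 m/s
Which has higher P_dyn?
P_dyn(A) = 8.704 kPa, P_dyn(B) = 0.2555 kPa. Answer: A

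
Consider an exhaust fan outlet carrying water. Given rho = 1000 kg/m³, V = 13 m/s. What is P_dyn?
Formula: P_{dyn} = \frac{1}{2} \rho V^2
P_dyn = 0.5·1000·13²/1000 = 84.5 kPa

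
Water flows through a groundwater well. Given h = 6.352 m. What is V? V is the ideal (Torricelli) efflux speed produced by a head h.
Formula: V = \sqrt{2 g h}
V = √(2·9.81·6.352) = 11.16 m/s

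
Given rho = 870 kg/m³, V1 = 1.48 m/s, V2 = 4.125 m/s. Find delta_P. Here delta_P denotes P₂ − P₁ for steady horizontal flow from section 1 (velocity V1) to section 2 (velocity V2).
Formula: \Delta P = \frac{1}{2} \rho (V_1^2 - V_2^2)
delta_P = 0.5·870·(1.48² − 4.125²)/1000 = -6.449 kPa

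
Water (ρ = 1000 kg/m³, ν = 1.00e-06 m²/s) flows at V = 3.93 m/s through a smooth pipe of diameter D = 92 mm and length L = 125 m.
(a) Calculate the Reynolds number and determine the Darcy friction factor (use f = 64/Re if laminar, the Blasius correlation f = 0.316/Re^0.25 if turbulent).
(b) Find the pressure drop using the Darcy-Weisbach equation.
(a) Re = V·D/ν = 3.93·0.092/1.00e-06 = 361560 → turbulent (Re > 4000); f = 0.316/Re^0.25 = 0.316/361560^0.25 = 0.012887 (Blasius is strictly valid for Re ≲ 1e5; used here as the smooth-pipe estimate the problem specifies)
(b) Darcy-Weisbach: ΔP = f·(L/D)·½ρV²/1000 = 0.012887·(125/0.092)·½·1000·3.93²/1000 = 135.2 kPa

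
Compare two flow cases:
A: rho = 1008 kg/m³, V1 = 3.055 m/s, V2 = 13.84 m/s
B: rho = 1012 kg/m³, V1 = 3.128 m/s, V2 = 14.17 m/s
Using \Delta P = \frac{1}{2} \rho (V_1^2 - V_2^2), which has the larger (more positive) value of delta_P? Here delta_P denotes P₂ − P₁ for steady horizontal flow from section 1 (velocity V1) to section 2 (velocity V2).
delta_P(A) = -91.84 kPa, delta_P(B) = -96.65 kPa. Answer: A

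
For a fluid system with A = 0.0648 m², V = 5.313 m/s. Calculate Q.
Formula: Q = A V
Q = 0.0648·5.313·1000 = 344.3 L/s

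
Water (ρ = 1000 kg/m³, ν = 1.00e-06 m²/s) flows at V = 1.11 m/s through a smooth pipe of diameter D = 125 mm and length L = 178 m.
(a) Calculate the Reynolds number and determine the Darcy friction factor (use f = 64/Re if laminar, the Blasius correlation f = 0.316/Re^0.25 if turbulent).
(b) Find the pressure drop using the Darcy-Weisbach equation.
(a) Re = V·D/ν = 1.11·0.125/1.00e-06 = 138750 → turbulent (Re > 4000); f = 0.316/Re^0.25 = 0.316/138750^0.25 = 0.016373 (Blasius is strictly valid for Re ≲ 1e5; used here as the smooth-pipe estimate the problem specifies)
(b) Darcy-Weisbach: ΔP = f·(L/D)·½ρV²/1000 = 0.016373·(178/0.125)·½·1000·1.11²/1000 = 14.36 kPa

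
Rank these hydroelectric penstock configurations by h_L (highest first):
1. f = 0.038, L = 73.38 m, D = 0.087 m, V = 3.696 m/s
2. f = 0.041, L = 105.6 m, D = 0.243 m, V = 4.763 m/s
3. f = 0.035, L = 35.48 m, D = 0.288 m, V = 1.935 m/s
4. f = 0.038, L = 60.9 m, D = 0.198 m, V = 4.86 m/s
Case 1: h_L = 22.32 m
Case 2: h_L = 20.6 m
Case 3: h_L = 0.8229 m
Case 4: h_L = 14.07 m
Ranking (highest first): 1, 2, 4, 3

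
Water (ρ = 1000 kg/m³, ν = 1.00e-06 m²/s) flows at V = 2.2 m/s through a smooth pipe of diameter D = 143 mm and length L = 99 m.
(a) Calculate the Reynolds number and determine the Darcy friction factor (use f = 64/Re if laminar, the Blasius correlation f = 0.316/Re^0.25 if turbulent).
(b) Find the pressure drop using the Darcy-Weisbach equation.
(a) Re = V·D/ν = 2.2·0.143/1.00e-06 = 314600 → turbulent (Re > 4000); f = 0.316/Re^0.25 = 0.316/314600^0.25 = 0.013343 (Blasius is strictly valid for Re ≲ 1e5; used here as the smooth-pipe estimate the problem specifies)
(b) Darcy-Weisbach: ΔP = f·(L/D)·½ρV²/1000 = 0.013343·(99/0.143)·½·1000·2.2²/1000 = 22.35 kPa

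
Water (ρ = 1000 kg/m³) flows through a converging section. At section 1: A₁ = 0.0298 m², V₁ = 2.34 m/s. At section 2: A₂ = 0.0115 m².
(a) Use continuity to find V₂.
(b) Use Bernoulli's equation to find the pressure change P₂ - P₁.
(a) Continuity: A₁V₁=A₂V₂ -> V₂=A₁V₁/A₂=0.0298*2.34/0.0115=6.06 m/s
(b) Bernoulli: P₂-P₁=0.5*rho*(V₁^2-V₂^2)/1000=0.5*1000*(2.34^2-6.06^2)/1000=-15.62 kPa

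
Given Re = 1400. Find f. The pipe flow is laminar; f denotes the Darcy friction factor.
Formula: f = \frac{64}{Re}
f = 64/1400 = 0.04571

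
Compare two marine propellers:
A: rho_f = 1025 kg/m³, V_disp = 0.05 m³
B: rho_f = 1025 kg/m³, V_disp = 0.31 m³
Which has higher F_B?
F_B(A) = 502.8 N, F_B(B) = 3117 N. Answer: B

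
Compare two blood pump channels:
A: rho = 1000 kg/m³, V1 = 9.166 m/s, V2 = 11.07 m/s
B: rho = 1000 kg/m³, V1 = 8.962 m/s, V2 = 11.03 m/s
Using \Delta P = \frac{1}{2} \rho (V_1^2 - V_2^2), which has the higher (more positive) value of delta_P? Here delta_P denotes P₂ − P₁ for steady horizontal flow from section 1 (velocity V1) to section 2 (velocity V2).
delta_P(A) = -19.26 kPa, delta_P(B) = -20.67 kPa. Answer: A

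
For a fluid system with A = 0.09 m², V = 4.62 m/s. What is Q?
Formula: Q = A V
Q = 0.09·4.62·1000 = 415.8 L/s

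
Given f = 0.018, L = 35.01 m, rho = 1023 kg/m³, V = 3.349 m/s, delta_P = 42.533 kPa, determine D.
Formula: \Delta P = f \frac{L}{D} \frac{\rho V^2}{2}
Substituting knowns: 42.533 = 0.018·(35.01/D)·0.5·1023·3.349²/1000
Solving for D: D = 0.018·35.01·0.5·1023·3.349²/(42.533·1000) = 0.085 m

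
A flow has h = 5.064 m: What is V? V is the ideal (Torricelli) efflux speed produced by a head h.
Formula: V = \sqrt{2 g h}
V = √(2·9.81·5.064) = 9.968 m/s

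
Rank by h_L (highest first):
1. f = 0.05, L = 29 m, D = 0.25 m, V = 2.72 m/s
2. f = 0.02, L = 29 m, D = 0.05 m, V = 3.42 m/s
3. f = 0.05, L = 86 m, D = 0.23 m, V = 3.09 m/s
Case 1: h_L = 2.187 m
Case 2: h_L = 6.915 m
Case 3: h_L = 9.098 m
Ranking (highest first): 3, 2, 1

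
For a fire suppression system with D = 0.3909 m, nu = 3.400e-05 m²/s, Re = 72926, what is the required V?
Formula: Re = \frac{V D}{\nu}
Substituting knowns: 72926 = V·0.3909/3.400e-05
Solving for V: V = 72926·3.400e-05/0.3909 = 6.343 m/s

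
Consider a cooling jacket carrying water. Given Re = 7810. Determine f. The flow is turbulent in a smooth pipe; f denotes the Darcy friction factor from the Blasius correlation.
Formula: f = \frac{0.316}{Re^{0.25}}
f = 0.316/7810^0.25 = 0.03361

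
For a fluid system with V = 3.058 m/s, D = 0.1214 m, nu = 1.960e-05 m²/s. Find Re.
Formula: Re = \frac{V D}{\nu}
Re = 3.058·0.1214/1.960e-05 = 18941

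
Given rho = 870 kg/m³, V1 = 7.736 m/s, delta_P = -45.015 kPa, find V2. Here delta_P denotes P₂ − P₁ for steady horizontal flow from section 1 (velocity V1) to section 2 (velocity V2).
Formula: \Delta P = \frac{1}{2} \rho (V_1^2 - V_2^2)
Substituting knowns: -45.015 = 0.5·870·(7.736² − V2²)/1000
Solving for V2: V2 = √(7.736² − 2·(-45.015·1000)/870) = 12.78 m/s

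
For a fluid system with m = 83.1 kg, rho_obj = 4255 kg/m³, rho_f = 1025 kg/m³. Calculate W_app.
Formula: W_{app} = mg\left(1 - \frac{\rho_f}{\rho_{obj}}\right)
W_app = 83.1·9.81·(1 − 1025/4255) = 618.8 N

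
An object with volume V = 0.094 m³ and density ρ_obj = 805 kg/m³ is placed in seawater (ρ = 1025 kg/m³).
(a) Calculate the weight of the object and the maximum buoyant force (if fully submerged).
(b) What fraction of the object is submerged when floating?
(a) W=rho_obj*g*V=805*9.81*0.094=742.3 N; F_B(max)=rho*g*V=1025*9.81*0.094=945.2 N
(b) Floating fraction=rho_obj/rho=805/1025=0.785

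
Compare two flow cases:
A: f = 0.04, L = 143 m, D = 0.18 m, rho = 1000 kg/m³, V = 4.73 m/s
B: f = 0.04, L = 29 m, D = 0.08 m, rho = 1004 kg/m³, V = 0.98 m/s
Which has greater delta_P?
delta_P(A) = 355.5 kPa, delta_P(B) = 6.991 kPa. Answer: A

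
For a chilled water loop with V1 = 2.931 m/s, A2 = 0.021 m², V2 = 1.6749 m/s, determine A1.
Formula: V_2 = \frac{A_1 V_1}{A_2}
Substituting knowns: 1.6749 = A1·2.931/0.021
Solving for A1: A1 = 1.6749·0.021/2.931 = 0.012 m²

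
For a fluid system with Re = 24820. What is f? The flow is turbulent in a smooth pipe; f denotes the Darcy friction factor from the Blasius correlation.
Formula: f = \frac{0.316}{Re^{0.25}}
f = 0.316/24820^0.25 = 0.02518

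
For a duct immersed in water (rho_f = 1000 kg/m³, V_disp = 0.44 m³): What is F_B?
Formula: F_B = \rho_f g V_{disp}
F_B = 1000·9.81·0.44 = 4316 N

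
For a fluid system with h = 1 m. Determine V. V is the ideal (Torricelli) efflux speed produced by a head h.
Formula: V = \sqrt{2 g h}
V = √(2·9.81·1) = 4.429 m/s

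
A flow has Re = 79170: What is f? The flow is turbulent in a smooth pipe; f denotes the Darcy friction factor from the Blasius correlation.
Formula: f = \frac{0.316}{Re^{0.25}}
f = 0.316/79170^0.25 = 0.01884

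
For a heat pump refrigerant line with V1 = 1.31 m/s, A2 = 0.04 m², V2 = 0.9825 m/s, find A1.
Formula: V_2 = \frac{A_1 V_1}{A_2}
Substituting knowns: 0.9825 = A1·1.31/0.04
Solving for A1: A1 = 0.9825·0.04/1.31 = 0.03 m²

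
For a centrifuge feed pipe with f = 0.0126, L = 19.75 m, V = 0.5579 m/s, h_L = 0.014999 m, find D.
Formula: h_L = f \frac{L}{D} \frac{V^2}{2g}
Substituting knowns: 0.014999 = 0.0126·(19.75/D)·0.5579²/(2·9.81)
Solving for D: D = 0.0126·19.75·0.5579²/(2·9.81·0.014999) = 0.2632 m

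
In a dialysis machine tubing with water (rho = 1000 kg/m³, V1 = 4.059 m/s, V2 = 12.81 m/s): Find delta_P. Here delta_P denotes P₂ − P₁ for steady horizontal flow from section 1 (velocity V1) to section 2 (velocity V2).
Formula: \Delta P = \frac{1}{2} \rho (V_1^2 - V_2^2)
delta_P = 0.5·1000·(4.059² − 12.81²)/1000 = -73.81 kPa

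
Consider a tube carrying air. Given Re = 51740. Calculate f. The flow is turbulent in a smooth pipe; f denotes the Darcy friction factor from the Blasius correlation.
Formula: f = \frac{0.316}{Re^{0.25}}
f = 0.316/51740^0.25 = 0.02095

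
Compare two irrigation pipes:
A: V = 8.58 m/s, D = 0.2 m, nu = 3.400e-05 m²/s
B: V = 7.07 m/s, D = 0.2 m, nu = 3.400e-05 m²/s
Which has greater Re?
Re(A) = 50471, Re(B) = 41588. Answer: A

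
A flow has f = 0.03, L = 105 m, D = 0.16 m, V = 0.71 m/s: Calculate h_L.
Formula: h_L = f \frac{L}{D} \frac{V^2}{2g}
h_L = 0.03·(105/0.16)·0.71²/(2·9.81) = 0.5058 m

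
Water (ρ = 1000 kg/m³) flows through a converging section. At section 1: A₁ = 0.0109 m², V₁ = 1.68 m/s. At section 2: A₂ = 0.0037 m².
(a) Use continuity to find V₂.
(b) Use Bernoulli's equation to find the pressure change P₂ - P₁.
(a) Continuity: A₁V₁=A₂V₂ -> V₂=A₁V₁/A₂=0.0109*1.68/0.0037=4.95 m/s
(b) Bernoulli: P₂-P₁=0.5*rho*(V₁^2-V₂^2)/1000=0.5*1000*(1.68^2-4.95^2)/1000=-10.84 kPa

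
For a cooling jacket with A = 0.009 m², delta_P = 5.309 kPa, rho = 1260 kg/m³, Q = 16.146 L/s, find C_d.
Formula: Q = C_d A \sqrt{\frac{2 \Delta P}{\rho}}
Substituting knowns: 16.146 = C_d·0.009·√(2·(5.309·1000)/1260)·1000
Solving for C_d: C_d = (16.146/1000)/(0.009·√(2·(5.309·1000)/1260)) = 0.618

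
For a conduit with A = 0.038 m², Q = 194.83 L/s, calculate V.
Formula: Q = A V
Substituting knowns: 194.83 = 0.038·V·1000
Solving for V: V = (194.83/1000)/0.038 = 5.127 m/s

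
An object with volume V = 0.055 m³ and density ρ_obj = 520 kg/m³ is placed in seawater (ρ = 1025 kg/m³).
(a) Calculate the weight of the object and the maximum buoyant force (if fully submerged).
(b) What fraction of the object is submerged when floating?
(a) W=rho_obj*g*V=520*9.81*0.055=280.6 N; F_B(max)=rho*g*V=1025*9.81*0.055=553.0 N
(b) Floating fraction=rho_obj/rho=520/1025=0.507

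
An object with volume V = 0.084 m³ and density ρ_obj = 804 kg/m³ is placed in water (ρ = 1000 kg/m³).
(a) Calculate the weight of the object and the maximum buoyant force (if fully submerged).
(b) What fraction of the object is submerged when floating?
(a) W=rho_obj*g*V=804*9.81*0.084=662.5 N; F_B(max)=rho*g*V=1000*9.81*0.084=824.0 N
(b) Floating fraction=rho_obj/rho=804/1000=0.804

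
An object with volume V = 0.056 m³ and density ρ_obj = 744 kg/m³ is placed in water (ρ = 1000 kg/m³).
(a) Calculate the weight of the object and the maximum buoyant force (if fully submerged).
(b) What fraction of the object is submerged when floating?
(a) W=rho_obj*g*V=744*9.81*0.056=408.7 N; F_B(max)=rho*g*V=1000*9.81*0.056=549.4 N
(b) Floating fraction=rho_obj/rho=744/1000=0.744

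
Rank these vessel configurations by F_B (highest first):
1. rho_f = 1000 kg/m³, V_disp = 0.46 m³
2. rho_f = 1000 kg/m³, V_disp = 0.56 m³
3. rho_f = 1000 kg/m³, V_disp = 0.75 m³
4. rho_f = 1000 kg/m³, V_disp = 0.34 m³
Case 1: F_B = 4513 N
Case 2: F_B = 5494 N
Case 3: F_B = 7358 N
Case 4: F_B = 3335 N
Ranking (highest first): 3, 2, 1, 4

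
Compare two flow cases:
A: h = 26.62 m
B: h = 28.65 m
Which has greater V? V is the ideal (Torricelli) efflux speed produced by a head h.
V(A) = 22.85 m/s, V(B) = 23.71 m/s. Answer: B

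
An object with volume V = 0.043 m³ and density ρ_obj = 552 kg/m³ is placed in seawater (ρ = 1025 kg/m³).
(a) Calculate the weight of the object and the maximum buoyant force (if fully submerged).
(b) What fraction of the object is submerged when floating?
(a) W=rho_obj*g*V=552*9.81*0.043=232.9 N; F_B(max)=rho*g*V=1025*9.81*0.043=432.4 N
(b) Floating fraction=rho_obj/rho=552/1025=0.539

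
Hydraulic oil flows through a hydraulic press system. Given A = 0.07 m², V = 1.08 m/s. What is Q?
Formula: Q = A V
Q = 0.07·1.08·1000 = 75.6 L/s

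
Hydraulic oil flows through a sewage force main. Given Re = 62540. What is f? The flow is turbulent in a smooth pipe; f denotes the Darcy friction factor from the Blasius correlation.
Formula: f = \frac{0.316}{Re^{0.25}}
f = 0.316/62540^0.25 = 0.01998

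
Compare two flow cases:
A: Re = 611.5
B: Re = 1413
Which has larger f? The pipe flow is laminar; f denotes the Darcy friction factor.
f(A) = 0.1047, f(B) = 0.04529. Answer: A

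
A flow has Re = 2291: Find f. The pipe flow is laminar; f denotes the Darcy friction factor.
Formula: f = \frac{64}{Re}
f = 64/2291 = 0.02794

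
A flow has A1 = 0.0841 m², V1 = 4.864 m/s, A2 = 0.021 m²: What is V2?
Formula: V_2 = \frac{A_1 V_1}{A_2}
V2 = 0.0841·4.864/0.021 = 19.48 m/s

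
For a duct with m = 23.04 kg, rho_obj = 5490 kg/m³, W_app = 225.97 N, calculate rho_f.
Formula: W_{app} = mg\left(1 - \frac{\rho_f}{\rho_{obj}}\right)
Substituting knowns: 225.97 = 23.04·9.81·(1 − rho_f/5490)
Solving for rho_f: rho_f = 5490·(1 − 225.97/(23.04·9.81)) = 1.273 kg/m³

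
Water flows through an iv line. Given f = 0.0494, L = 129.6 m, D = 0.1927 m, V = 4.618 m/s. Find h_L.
Formula: h_L = f \frac{L}{D} \frac{V^2}{2g}
h_L = 0.0494·(129.6/0.1927)·4.618²/(2·9.81) = 36.11 m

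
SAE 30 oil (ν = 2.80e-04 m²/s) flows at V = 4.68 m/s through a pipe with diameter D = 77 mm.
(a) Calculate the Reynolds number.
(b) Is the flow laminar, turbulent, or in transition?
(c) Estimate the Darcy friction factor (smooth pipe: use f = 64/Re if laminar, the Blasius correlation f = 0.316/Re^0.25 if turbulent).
(a) Re = V·D/ν = 4.68·0.077/2.80e-04 = 1287
(b) Flow regime: laminar (Re < 2300)
(c) Friction factor: f = 64/Re = 64/1287 = 0.04973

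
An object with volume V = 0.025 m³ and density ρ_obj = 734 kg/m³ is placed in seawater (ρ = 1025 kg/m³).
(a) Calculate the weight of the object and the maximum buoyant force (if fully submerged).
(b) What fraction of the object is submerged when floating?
(a) W=rho_obj*g*V=734*9.81*0.025=180.0 N; F_B(max)=rho*g*V=1025*9.81*0.025=251.4 N
(b) Floating fraction=rho_obj/rho=734/1025=0.716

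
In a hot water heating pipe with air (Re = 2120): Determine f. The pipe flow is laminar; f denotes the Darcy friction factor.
Formula: f = \frac{64}{Re}
f = 64/2120 = 0.03019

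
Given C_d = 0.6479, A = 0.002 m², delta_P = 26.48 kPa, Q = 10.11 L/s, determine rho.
Formula: Q = C_d A \sqrt{\frac{2 \Delta P}{\rho}}
Substituting knowns: 10.11 = 0.6479·0.002·√(2·(26.48·1000)/rho)·1000
Solving for rho: rho = 2·(26.48·1000)/((10.11/1000)/(0.6479·0.002))² = 870 kg/m³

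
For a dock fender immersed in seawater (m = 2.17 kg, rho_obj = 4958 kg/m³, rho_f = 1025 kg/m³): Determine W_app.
Formula: W_{app} = mg\left(1 - \frac{\rho_f}{\rho_{obj}}\right)
W_app = 2.17·9.81·(1 − 1025/4958) = 16.89 N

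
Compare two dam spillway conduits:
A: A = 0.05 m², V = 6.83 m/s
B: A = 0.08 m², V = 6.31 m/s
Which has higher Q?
Q(A) = 341.5 L/s, Q(B) = 504.8 L/s. Answer: B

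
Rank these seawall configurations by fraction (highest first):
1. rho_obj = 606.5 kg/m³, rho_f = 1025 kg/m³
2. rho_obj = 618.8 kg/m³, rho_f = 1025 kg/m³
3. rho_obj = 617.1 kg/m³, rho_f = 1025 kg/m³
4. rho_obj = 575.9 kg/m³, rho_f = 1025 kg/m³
Case 1: fraction = 0.5917
Case 2: fraction = 0.6037
Case 3: fraction = 0.602
Case 4: fraction = 0.5619
Ranking (highest first): 2, 3, 1, 4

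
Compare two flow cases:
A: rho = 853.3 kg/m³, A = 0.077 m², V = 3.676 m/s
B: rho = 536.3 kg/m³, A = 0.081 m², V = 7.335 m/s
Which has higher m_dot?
m_dot(A) = 241.5 kg/s, m_dot(B) = 318.6 kg/s. Answer: B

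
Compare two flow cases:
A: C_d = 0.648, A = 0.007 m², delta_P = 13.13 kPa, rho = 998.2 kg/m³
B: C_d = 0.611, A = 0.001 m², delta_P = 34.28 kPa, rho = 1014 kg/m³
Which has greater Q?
Q(A) = 23.27 L/s, Q(B) = 5.024 L/s. Answer: A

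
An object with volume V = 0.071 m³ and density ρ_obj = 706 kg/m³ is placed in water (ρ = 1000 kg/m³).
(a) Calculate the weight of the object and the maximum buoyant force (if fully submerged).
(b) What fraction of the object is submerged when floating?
(a) W=rho_obj*g*V=706*9.81*0.071=491.7 N; F_B(max)=rho*g*V=1000*9.81*0.071=696.5 N
(b) Floating fraction=rho_obj/rho=706/1000=0.706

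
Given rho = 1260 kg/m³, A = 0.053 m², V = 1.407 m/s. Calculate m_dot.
Formula: \dot{m} = \rho A V
m_dot = 1260·0.053·1.407 = 93.96 kg/s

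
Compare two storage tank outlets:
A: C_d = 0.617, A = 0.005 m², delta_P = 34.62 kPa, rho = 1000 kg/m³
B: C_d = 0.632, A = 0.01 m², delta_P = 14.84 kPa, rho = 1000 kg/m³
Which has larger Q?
Q(A) = 25.67 L/s, Q(B) = 34.43 L/s. Answer: B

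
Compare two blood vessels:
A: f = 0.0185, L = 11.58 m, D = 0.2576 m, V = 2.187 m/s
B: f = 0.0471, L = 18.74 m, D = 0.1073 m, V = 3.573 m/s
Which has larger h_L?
h_L(A) = 0.2027 m, h_L(B) = 5.353 m. Answer: B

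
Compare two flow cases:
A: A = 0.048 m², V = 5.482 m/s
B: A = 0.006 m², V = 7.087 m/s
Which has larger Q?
Q(A) = 263.1 L/s, Q(B) = 42.52 L/s. Answer: A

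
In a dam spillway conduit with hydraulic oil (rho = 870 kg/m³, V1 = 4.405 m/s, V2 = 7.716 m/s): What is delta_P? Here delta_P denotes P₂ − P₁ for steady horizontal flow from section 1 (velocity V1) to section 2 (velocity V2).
Formula: \Delta P = \frac{1}{2} \rho (V_1^2 - V_2^2)
delta_P = 0.5·870·(4.405² − 7.716²)/1000 = -17.46 kPa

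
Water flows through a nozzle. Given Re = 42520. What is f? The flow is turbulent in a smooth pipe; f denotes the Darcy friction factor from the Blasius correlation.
Formula: f = \frac{0.316}{Re^{0.25}}
f = 0.316/42520^0.25 = 0.02201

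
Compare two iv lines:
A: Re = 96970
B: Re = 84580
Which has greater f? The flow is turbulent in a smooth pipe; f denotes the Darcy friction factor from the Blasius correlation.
f(A) = 0.01791, f(B) = 0.01853. Answer: B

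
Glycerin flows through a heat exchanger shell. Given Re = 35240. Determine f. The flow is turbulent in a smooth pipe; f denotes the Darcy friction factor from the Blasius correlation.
Formula: f = \frac{0.316}{Re^{0.25}}
f = 0.316/35240^0.25 = 0.02306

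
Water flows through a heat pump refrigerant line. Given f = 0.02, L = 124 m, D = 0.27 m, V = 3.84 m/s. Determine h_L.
Formula: h_L = f \frac{L}{D} \frac{V^2}{2g}
h_L = 0.02·(124/0.27)·3.84²/(2·9.81) = 6.903 m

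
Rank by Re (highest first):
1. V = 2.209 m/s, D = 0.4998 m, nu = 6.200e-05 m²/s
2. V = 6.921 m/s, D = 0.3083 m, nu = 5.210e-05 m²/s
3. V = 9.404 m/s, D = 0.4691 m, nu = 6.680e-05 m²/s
Case 1: Re = 17807
Case 2: Re = 40955
Case 3: Re = 66039
Ranking (highest first): 3, 2, 1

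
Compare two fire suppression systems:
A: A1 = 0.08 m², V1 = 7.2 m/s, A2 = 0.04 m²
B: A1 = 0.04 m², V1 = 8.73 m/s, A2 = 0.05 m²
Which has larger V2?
V2(A) = 14.4 m/s, V2(B) = 6.984 m/s. Answer: A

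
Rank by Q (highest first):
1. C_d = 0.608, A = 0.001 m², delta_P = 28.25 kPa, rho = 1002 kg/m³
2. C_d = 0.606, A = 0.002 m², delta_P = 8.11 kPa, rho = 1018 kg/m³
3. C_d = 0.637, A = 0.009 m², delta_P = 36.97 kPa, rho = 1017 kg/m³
Case 1: Q = 4.566 L/s
Case 2: Q = 4.838 L/s
Case 3: Q = 48.88 L/s
Ranking (highest first): 3, 2, 1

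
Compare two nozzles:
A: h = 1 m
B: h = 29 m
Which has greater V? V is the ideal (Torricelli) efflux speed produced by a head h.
V(A) = 4.429 m/s, V(B) = 23.85 m/s. Answer: B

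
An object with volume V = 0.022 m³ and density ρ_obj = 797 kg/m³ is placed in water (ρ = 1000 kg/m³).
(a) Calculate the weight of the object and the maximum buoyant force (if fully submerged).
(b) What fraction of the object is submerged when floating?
(a) W=rho_obj*g*V=797*9.81*0.022=172.0 N; F_B(max)=rho*g*V=1000*9.81*0.022=215.8 N
(b) Floating fraction=rho_obj/rho=797/1000=0.797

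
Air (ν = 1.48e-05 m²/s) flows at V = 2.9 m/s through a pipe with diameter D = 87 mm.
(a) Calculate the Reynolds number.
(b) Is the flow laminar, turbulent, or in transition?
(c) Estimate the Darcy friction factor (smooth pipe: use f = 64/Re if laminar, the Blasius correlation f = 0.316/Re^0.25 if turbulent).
(a) Re = V·D/ν = 2.9·0.087/1.48e-05 = 17047
(b) Flow regime: turbulent (Re > 4000)
(c) Friction factor: f = 0.316/Re^0.25 = 0.316/17047^0.25 = 0.02766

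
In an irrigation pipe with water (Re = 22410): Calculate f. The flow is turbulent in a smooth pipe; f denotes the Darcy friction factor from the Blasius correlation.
Formula: f = \frac{0.316}{Re^{0.25}}
f = 0.316/22410^0.25 = 0.02583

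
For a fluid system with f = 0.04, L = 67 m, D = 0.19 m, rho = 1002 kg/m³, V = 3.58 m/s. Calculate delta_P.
Formula: \Delta P = f \frac{L}{D} \frac{\rho V^2}{2}
delta_P = 0.04·(67/0.19)·0.5·1002·3.58²/1000 = 90.57 kPa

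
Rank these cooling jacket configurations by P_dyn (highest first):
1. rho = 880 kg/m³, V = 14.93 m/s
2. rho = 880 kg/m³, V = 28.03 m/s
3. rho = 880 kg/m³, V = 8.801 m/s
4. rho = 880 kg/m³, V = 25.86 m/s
Case 1: P_dyn = 98.08 kPa
Case 2: P_dyn = 345.7 kPa
Case 3: P_dyn = 34.08 kPa
Case 4: P_dyn = 294.2 kPa
Ranking (highest first): 2, 4, 1, 3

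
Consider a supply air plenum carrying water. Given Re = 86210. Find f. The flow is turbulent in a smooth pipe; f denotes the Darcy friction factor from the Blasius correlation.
Formula: f = \frac{0.316}{Re^{0.25}}
f = 0.316/86210^0.25 = 0.01844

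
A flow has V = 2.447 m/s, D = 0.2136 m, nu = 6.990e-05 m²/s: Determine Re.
Formula: Re = \frac{V D}{\nu}
Re = 2.447·0.2136/6.990e-05 = 7478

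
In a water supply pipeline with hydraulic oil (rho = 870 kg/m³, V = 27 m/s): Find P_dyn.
Formula: P_{dyn} = \frac{1}{2} \rho V^2
P_dyn = 0.5·870·27²/1000 = 317.1 kPa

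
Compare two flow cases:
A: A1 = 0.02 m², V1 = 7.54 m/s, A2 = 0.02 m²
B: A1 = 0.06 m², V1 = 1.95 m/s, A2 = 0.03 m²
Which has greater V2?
V2(A) = 7.54 m/s, V2(B) = 3.9 m/s. Answer: A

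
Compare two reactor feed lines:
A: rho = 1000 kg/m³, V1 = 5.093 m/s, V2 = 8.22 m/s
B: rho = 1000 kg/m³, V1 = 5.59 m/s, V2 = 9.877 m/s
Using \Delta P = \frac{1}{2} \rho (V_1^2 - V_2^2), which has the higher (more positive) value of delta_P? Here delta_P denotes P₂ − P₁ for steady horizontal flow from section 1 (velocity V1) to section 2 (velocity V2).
delta_P(A) = -20.81 kPa, delta_P(B) = -33.15 kPa. Answer: A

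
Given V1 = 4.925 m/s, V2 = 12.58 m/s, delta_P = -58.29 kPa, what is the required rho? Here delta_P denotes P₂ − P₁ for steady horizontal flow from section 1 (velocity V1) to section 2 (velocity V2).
Formula: \Delta P = \frac{1}{2} \rho (V_1^2 - V_2^2)
Substituting knowns: -58.29 = 0.5·rho·(4.925² − 12.58²)/1000
Solving for rho: rho = 2·(-58.29·1000)/(4.925² − 12.58²) = 870 kg/m³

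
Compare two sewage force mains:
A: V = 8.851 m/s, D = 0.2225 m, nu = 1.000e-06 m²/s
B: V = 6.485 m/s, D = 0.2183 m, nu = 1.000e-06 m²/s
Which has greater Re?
Re(A) = 1.969e+06, Re(B) = 1.416e+06. Answer: A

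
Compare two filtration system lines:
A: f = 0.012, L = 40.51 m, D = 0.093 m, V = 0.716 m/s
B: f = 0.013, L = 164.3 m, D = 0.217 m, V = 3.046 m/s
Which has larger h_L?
h_L(A) = 0.1366 m, h_L(B) = 4.655 m. Answer: B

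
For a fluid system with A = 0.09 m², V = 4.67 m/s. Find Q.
Formula: Q = A V
Q = 0.09·4.67·1000 = 420.3 L/s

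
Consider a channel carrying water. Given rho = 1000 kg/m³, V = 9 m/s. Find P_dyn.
Formula: P_{dyn} = \frac{1}{2} \rho V^2
P_dyn = 0.5·1000·9²/1000 = 40.5 kPa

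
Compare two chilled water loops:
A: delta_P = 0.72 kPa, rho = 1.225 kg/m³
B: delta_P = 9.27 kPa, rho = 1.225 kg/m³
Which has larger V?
V(A) = 34.29 m/s, V(B) = 123 m/s. Answer: B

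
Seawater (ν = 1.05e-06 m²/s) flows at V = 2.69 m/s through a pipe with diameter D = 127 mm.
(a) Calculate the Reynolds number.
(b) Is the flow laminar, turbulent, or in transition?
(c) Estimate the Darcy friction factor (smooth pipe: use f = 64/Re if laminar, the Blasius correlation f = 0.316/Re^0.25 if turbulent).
(a) Re = V·D/ν = 2.69·0.127/1.05e-06 = 325360
(b) Flow regime: turbulent (Re > 4000)
(c) Friction factor: f = 0.316/Re^0.25 = 0.316/325360^0.25 = 0.01323 (Blasius is strictly valid for Re ≲ 1e5; used here as the smooth-pipe estimate the problem specifies)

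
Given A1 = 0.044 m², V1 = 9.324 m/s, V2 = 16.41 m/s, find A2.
Formula: V_2 = \frac{A_1 V_1}{A_2}
Substituting knowns: 16.41 = 0.044·9.324/A2
Solving for A2: A2 = 0.044·9.324/16.41 = 0.025 m²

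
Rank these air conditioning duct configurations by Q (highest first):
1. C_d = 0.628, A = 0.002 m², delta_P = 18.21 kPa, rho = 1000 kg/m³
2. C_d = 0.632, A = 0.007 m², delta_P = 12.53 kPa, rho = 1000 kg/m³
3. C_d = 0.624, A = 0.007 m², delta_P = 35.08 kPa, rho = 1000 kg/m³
Case 1: Q = 7.58 L/s
Case 2: Q = 22.15 L/s
Case 3: Q = 36.59 L/s
Ranking (highest first): 3, 2, 1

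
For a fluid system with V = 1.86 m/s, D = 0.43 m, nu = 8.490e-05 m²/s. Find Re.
Formula: Re = \frac{V D}{\nu}
Re = 1.86·0.43/8.490e-05 = 9420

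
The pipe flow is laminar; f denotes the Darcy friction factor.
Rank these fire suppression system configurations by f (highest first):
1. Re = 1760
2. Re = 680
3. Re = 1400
Case 1: f = 0.03636
Case 2: f = 0.09412
Case 3: f = 0.04571
Ranking (highest first): 2, 3, 1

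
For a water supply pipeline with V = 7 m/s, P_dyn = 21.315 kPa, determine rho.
Formula: P_{dyn} = \frac{1}{2} \rho V^2
Substituting knowns: 21.315 = 0.5·rho·7²/1000
Solving for rho: rho = 2·(21.315·1000)/7² = 870 kg/m³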